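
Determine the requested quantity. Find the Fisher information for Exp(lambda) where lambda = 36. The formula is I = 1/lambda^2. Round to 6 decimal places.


Fisher information for exponential: I(lambda) = 1/lambda^2.
lambda = 36, lambda^2 = 1296.
I = 1/1296 = 0.000772

0.000772


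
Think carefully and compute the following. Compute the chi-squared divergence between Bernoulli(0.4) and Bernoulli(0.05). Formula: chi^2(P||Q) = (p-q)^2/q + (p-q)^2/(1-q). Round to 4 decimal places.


Chi-squared divergence between Bernoulli distributions:
chi^2 = (p-q)^2/q + (p-q)^2/(1-q).
p = 0.4, q = 0.05, p-q = 0.35.
(p-q)^2 = 0.1225.
term1 = 0.1225/0.05 = 2.45.
term2 = 0.1225/0.95 = 0.128947.
chi^2 = 2.45 + 0.128947 = 2.5789

2.5789


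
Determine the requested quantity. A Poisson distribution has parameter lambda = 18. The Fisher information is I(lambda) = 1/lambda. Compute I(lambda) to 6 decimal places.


Fisher information for Poisson: I(lambda) = 1/lambda.
lambda = 18.
I(lambda) = 1/18 = 0.055556

0.055556


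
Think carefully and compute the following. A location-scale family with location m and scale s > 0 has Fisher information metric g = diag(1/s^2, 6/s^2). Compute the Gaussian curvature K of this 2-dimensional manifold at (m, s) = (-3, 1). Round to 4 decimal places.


The metric has the form g = (A dm^2 + B ds^2)/s^2 with A = 1, B = 6.
Substitute u = sqrt(A/B)*m: g = B*(du^2 + ds^2)/s^2, i.e. B times the
Poincare upper half-plane metric, which has constant Gaussian curvature -1.
Scaling a 2D metric by a constant c divides the Gaussian curvature by c,
so K = -1/B = -1/(6) = -0.1667 everywhere (the point (m, s) = (-3, 1) is irrelevant:
the curvature is constant).
The requested Gaussian curvature is K = -0.1667.

-0.1667


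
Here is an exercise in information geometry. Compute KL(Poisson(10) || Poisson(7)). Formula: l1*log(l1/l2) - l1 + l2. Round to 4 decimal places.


KL divergence for Poisson:
KL = l1*log(l1/l2) - l1 + l2.
l1 = 10, l2 = 7.
log(10/7) = 0.356675.
l1*log(l1/l2) = 10 * 0.356675 = 3.566749.
KL = 3.566749 - 10 + 7 = 0.5667

0.5667


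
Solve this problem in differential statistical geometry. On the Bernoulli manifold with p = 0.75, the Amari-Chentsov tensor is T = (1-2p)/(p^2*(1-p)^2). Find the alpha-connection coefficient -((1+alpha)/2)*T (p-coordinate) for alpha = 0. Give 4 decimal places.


Skewness (Amari-Chentsov) tensor: T = (1-2p)/(p^2*(1-p)^2).
p = 0.75, 1-2p = -0.5, p^2 = 0.5625, (1-p)^2 = 0.0625.
T = -0.5/(0.5625 * 0.0625) = -14.222222.
In the p-coordinate, Gamma^(alpha) = Gamma^(0) - (alpha/2)*T with Gamma^(0) = (1/2)*g'(p) = -T/2,
so Gamma^(alpha) = -((1+alpha)/2)*T.
alpha = 0, -(1+alpha)/2 = -0.5.
Gamma = -0.5 * -14.222222 = 7.1111

7.1111


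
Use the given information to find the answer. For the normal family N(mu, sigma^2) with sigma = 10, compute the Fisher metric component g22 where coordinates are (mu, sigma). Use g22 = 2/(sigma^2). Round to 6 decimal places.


For the 2-parameter normal family, the Fisher metric has:
  g11 = 1/sigma^2, g22 = 2/sigma^2.
sigma = 10, sigma^2 = 100.
g22 = 0.020000

0.020000


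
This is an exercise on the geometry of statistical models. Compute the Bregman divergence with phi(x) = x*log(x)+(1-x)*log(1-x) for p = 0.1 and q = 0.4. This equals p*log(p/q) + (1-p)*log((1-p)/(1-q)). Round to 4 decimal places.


Bregman divergence with negative entropy generator:
D = p*log(p/q) + (1-p)*log((1-p)/(1-q)).
p = 0.1, q = 0.4.
p*log(p/q) = 0.1*log(0.1/0.4) = -0.138629.
(1-p)*log((1-p)/(1-q)) = 0.9*log(0.9/0.6) = 0.364919.
D = -0.138629 + 0.364919 = 0.2263

0.2263


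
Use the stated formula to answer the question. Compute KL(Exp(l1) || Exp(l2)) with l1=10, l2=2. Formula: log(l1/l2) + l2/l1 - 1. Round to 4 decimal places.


KL divergence for exponential family:
KL = log(l1/l2) + l2/l1 - 1.
log(10/2) = 1.609438.
2/10 = 0.2.
KL = 1.609438 + 0.2 - 1 = 0.8094

0.8094


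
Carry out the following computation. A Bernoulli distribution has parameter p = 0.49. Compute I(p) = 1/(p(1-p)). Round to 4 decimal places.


For Bernoulli(p), Fisher information is I(p) = 1/(p*(1-p)).
p = 0.49, 1-p = 0.51.
p*(1-p) = 0.2499.
I(p) = 1/0.2499 = 4.0016

4.0016


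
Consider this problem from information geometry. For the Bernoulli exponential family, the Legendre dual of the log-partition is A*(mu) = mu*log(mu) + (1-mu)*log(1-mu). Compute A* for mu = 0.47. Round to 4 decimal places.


Legendre transform for Bernoulli:
A*(mu) = mu*log(mu) + (1-mu)*log(1-mu).
mu = 0.47, 1-mu = 0.53.
mu*log(mu) = 0.47*log(0.47) = -0.354861.
(1-mu)*log(1-mu) = 0.53*log(0.53) = -0.336485.
A* = -0.354861 + -0.336485 = -0.6913

-0.6913


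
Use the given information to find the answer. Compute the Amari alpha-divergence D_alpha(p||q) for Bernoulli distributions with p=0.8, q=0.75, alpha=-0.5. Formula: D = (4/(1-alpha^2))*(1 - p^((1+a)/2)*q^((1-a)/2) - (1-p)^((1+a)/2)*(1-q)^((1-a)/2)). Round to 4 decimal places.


Amari alpha-divergence:
D = (4/(1-alpha^2))*(1 - p^((1+a)/2)*q^((1-a)/2) - (1-p)^((1+a)/2)*(1-q)^((1-a)/2)).
alpha = -0.5, p = 0.8, q = 0.75.
e1 = (1+alpha)/2 = 0.25, e2 = (1-alpha)/2 = 0.75.
t1 = p^e1 * q^e2 = 0.8^0.25 * 0.75^0.75 = 0.762199.
t2 = (1-p)^e1 * (1-q)^e2 = 0.2^0.25 * 0.25^0.75 = 0.236435.
4/(1-alpha^2) = 5.333333.
D = 5.333333*(1 - 0.762199 - 0.236435) = 0.0073

0.0073


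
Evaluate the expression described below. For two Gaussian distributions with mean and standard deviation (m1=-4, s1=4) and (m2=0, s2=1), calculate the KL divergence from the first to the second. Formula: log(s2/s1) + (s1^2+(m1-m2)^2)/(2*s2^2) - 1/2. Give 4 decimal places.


KL divergence between normal distributions:
KL = log(s2/s1) + (s1^2 + (m1-m2)^2)/(2*s2^2) - 1/2.
log(1/4) = -1.386294.
(4^2 + (-4-0)^2)/(2*1^2) = (16 + 16)/2 = 16.0.
KL = -1.386294 + 16.0 - 0.5 = 14.1137

14.1137


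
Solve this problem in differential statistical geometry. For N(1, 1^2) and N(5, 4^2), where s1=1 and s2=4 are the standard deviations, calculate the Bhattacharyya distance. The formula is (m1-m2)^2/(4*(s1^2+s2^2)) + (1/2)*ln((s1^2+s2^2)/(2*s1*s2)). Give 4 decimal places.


Bhattacharyya distance between two Gaussians:
DB = (m1-m2)^2/(4*(s1^2+s2^2)) + (1/2)*ln((s1^2+s2^2)/(2*s1*s2)).
(m1-m2)^2 = (-4)^2 = 16.
s1^2+s2^2 = 1 + 16 = 17.
term1 = 16/68 = 0.235294.
term2 = 0.5*ln(17/8.0) = 0.376886.
DB = 0.235294 + 0.376886 = 0.6122

0.6122


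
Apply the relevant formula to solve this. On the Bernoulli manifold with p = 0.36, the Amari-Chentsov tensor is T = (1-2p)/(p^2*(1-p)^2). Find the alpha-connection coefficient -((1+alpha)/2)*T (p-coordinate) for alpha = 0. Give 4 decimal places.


Skewness (Amari-Chentsov) tensor: T = (1-2p)/(p^2*(1-p)^2).
p = 0.36, 1-2p = 0.28, p^2 = 0.1296, (1-p)^2 = 0.4096.
T = 0.28/(0.1296 * 0.4096) = 5.274643.
In the p-coordinate, Gamma^(alpha) = Gamma^(0) - (alpha/2)*T with Gamma^(0) = (1/2)*g'(p) = -T/2,
so Gamma^(alpha) = -((1+alpha)/2)*T.
alpha = 0, -(1+alpha)/2 = -0.5.
Gamma = -0.5 * 5.274643 = -2.6373

-2.6373


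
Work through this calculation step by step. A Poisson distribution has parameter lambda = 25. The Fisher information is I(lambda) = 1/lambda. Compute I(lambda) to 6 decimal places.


Fisher information for Poisson: I(lambda) = 1/lambda.
lambda = 25.
I(lambda) = 1/25 = 0.040000

0.040000


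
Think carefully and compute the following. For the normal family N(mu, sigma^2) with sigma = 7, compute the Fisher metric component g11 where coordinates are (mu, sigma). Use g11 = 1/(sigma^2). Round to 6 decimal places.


For the 2-parameter normal family, the Fisher metric has:
  g11 = 1/sigma^2, g22 = 2/sigma^2.
sigma = 7, sigma^2 = 49.
g11 = 0.020408

0.020408


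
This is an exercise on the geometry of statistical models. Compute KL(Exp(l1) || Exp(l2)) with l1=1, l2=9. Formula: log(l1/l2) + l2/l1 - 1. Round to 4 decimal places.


KL divergence for exponential family:
KL = log(l1/l2) + l2/l1 - 1.
log(1/9) = -2.197225.
9/1 = 9.0.
KL = -2.197225 + 9.0 - 1 = 5.8028

5.8028


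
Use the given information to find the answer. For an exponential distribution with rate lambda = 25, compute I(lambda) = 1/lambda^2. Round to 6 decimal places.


Fisher information for exponential: I(lambda) = 1/lambda^2.
lambda = 25, lambda^2 = 625.
I = 1/625 = 0.001600

0.001600


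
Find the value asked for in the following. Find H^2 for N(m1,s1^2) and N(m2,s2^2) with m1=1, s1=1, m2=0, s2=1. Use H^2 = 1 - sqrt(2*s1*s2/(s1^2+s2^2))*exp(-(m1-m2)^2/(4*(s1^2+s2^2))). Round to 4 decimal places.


Squared Hellinger distance for Gaussians:
H^2 = 1 - sqrt(2*s1*s2/(s1^2+s2^2)) * exp(-(m1-m2)^2/(4*(s1^2+s2^2))).
s1^2 = 1, s2^2 = 1, s1^2+s2^2 = 2.
sqrt(2*1*1/(2)) = 1.0.
(m1-m2)^2 = (1)^2 = 1.
exp(-1/(4*2)) = exp(-0.125) = 0.882497.
H^2 = 1 - 1.0*0.882497 = 0.1175

0.1175


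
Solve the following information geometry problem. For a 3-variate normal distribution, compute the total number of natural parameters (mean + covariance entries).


Exponential family dimension calculation:
For 3-dim MVN: mean has 3 params, covariance has 3*4/2 = 6 unique entries.
Total dim = 3 + 6 = 9.

9


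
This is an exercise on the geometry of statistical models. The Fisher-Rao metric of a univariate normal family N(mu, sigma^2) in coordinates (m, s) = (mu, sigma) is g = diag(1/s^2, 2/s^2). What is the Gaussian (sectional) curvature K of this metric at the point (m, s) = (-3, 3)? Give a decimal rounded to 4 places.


The metric has the form g = (A dm^2 + B ds^2)/s^2 with A = 1, B = 2.
Substitute u = sqrt(A/B)*m: g = B*(du^2 + ds^2)/s^2, i.e. B times the
Poincare upper half-plane metric, which has constant Gaussian curvature -1.
Scaling a 2D metric by a constant c divides the Gaussian curvature by c,
so K = -1/B = -1/(2) = -0.5000 everywhere (the point (m, s) = (-3, 3) is irrelevant:
the curvature is constant).
The requested Gaussian curvature is K = -0.5000.

-0.5000


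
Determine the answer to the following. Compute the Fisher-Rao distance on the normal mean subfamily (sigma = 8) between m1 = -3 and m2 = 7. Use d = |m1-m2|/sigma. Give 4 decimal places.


On the fixed-variance normal subfamily, geodesic distance = |m1-m2|/sigma.
|-3 - 7| = 10.
sigma = 8.
d = 10/8 = 1.2500

1.2500


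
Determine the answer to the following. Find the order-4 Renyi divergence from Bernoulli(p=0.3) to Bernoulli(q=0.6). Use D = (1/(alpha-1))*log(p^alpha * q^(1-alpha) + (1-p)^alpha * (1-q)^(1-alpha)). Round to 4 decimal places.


Renyi divergence of order alpha between Bernoulli distributions:
D = (1/(alpha-1))*log(p^alpha * q^(1-alpha) + (1-p)^alpha * (1-q)^(1-alpha)).
alpha = 4, p = 0.3, q = 0.6.
p^alpha * q^(1-alpha) = 0.3^4 * 0.6^-3 = 0.0375.
(1-p)^alpha * (1-q)^(1-alpha) = 0.7^4 * 0.4^-3 = 3.751562.
sum = 0.0375 + 3.751562 = 3.789062.
D = (1/3)*log(3.789062) = 0.4440

0.4440


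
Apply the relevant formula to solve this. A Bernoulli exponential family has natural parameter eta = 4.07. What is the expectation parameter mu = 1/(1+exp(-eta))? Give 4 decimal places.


Dual coordinate (expectation parameter) for Bernoulli:
mu = 1/(1+exp(-eta)).
eta = 4.07.
exp(-eta) = exp(-4.07) = 0.017077.
mu = 1/(1+0.017077) = 0.9832

0.9832


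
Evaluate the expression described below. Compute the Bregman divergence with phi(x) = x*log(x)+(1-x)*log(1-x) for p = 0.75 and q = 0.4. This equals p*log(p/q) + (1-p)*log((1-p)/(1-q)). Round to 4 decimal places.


Bregman divergence with negative entropy generator:
D = p*log(p/q) + (1-p)*log((1-p)/(1-q)).
p = 0.75, q = 0.4.
p*log(p/q) = 0.75*log(0.75/0.4) = 0.471456.
(1-p)*log((1-p)/(1-q)) = 0.25*log(0.25/0.6) = -0.218867.
D = 0.471456 + -0.218867 = 0.2526

0.2526


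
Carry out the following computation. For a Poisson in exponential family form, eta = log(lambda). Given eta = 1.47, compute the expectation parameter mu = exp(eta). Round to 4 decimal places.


Expectation parameter for Poisson exponential family:
mu = exp(eta).
eta = 1.47.
mu = exp(1.47) = 4.3492

4.3492


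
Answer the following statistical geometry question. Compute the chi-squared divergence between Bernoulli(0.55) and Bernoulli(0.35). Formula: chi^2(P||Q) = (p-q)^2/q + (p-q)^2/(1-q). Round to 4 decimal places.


Chi-squared divergence between Bernoulli distributions:
chi^2 = (p-q)^2/q + (p-q)^2/(1-q).
p = 0.55, q = 0.35, p-q = 0.2.
(p-q)^2 = 0.04.
term1 = 0.04/0.35 = 0.114286.
term2 = 0.04/0.65 = 0.061538.
chi^2 = 0.114286 + 0.061538 = 0.1758

0.1758


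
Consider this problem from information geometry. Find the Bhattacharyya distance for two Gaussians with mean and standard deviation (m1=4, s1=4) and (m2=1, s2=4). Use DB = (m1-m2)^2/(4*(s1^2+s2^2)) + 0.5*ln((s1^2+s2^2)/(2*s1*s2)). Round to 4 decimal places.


Bhattacharyya distance between two Gaussians:
DB = (m1-m2)^2/(4*(s1^2+s2^2)) + (1/2)*ln((s1^2+s2^2)/(2*s1*s2)).
(m1-m2)^2 = (3)^2 = 9.
s1^2+s2^2 = 16 + 16 = 32.
term1 = 9/128 = 0.070312.
term2 = 0.5*ln(32/32.0) = 0.0.
DB = 0.070312 + 0.0 = 0.0703

0.0703


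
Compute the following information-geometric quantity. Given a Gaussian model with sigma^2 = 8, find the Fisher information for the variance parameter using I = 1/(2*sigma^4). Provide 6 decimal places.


Fisher information for variance: I(sigma^2) = 1/(2*sigma^4).
sigma^2 = 8, so sigma^4 = 64.
I = 1/(2*64) = 1/128 = 0.007813

0.007813


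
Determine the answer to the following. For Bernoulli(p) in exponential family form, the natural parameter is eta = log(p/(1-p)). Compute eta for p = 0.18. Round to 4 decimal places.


Natural parameter for Bernoulli: eta = log(p/(1-p)).
p = 0.18, 1-p = 0.82.
p/(1-p) = 0.219512.
eta = log(0.219512) = -1.5163

-1.5163


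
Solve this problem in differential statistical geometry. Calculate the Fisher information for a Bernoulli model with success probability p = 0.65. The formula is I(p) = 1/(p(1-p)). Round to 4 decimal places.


For Bernoulli(p), Fisher information is I(p) = 1/(p*(1-p)).
p = 0.65, 1-p = 0.35.
p*(1-p) = 0.2275.
I(p) = 1/0.2275 = 4.3956

4.3956


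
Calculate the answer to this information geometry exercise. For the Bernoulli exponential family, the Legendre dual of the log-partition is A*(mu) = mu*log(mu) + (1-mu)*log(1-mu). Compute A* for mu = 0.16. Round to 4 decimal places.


Legendre transform for Bernoulli:
A*(mu) = mu*log(mu) + (1-mu)*log(1-mu).
mu = 0.16, 1-mu = 0.84.
mu*log(mu) = 0.16*log(0.16) = -0.293213.
(1-mu)*log(1-mu) = 0.84*log(0.84) = -0.146457.
A* = -0.293213 + -0.146457 = -0.4397

-0.4397


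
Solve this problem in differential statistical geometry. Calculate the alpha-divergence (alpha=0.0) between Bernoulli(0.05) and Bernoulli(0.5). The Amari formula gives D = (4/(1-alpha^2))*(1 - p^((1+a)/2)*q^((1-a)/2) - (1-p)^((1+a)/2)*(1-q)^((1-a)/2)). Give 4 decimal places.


Amari alpha-divergence:
D = (4/(1-alpha^2))*(1 - p^((1+a)/2)*q^((1-a)/2) - (1-p)^((1+a)/2)*(1-q)^((1-a)/2)).
alpha = 0.0, p = 0.05, q = 0.5.
e1 = (1+alpha)/2 = 0.5, e2 = (1-alpha)/2 = 0.5.
t1 = p^e1 * q^e2 = 0.05^0.5 * 0.5^0.5 = 0.158114.
t2 = (1-p)^e1 * (1-q)^e2 = 0.95^0.5 * 0.5^0.5 = 0.689202.
4/(1-alpha^2) = 4.0.
D = 4.0*(1 - 0.158114 - 0.689202) = 0.6107

0.6107


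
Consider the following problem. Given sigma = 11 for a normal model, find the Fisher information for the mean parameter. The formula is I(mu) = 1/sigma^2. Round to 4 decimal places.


The Fisher information for the mean of a normal distribution is I(mu) = 1/sigma^2.
sigma = 11, so sigma^2 = 121.
I(mu) = 1/121 = 0.0083

0.0083


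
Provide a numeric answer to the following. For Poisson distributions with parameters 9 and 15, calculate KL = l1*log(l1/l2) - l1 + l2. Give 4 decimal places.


KL divergence for Poisson:
KL = l1*log(l1/l2) - l1 + l2.
l1 = 9, l2 = 15.
log(9/15) = -0.510826.
l1*log(l1/l2) = 9 * -0.510826 = -4.597431.
KL = -4.597431 - 9 + 15 = 1.4026

1.4026


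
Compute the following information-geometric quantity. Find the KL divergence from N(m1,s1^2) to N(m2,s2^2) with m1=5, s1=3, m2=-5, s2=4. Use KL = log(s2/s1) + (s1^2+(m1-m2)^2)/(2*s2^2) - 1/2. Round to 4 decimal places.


KL divergence between normal distributions:
KL = log(s2/s1) + (s1^2 + (m1-m2)^2)/(2*s2^2) - 1/2.
log(4/3) = 0.287682.
(3^2 + (5--5)^2)/(2*4^2) = (9 + 100)/32 = 3.40625.
KL = 0.287682 + 3.40625 - 0.5 = 3.1939

3.1939


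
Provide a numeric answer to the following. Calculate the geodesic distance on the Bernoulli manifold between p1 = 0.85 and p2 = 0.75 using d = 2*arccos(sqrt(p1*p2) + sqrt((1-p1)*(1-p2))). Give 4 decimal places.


Geodesic distance on Bernoulli manifold:
d(p1,p2) = 2*arccos(sqrt(p1*p2) + sqrt((1-p1)*(1-p2))).
sqrt(p1*p2) = sqrt(0.85*0.75) = 0.798436.
sqrt((1-p1)*(1-p2)) = sqrt(0.15*0.25) = 0.193649.
arg = 0.798436 + 0.193649 = 0.992085.
d = 2*arccos(0.992085) = 0.2518

0.2518


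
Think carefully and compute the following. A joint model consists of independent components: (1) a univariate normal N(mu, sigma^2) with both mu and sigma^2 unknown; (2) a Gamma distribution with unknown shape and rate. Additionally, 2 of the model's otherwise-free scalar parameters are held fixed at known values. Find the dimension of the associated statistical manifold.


The dimension of a statistical manifold equals the number of free
(independent) real parameters of the model. For a product of independent
blocks the parameter counts add.
- normal (mu, sigma^2): 2.
- Gamma (shape, rate): 2.
Total = 2 + 2 = 4.
2 parameter(s) fixed at known values: 4 - 2 = 2.
Dimension = 2

2


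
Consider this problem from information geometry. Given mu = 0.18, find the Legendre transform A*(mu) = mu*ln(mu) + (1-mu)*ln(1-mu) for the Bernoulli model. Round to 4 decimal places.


Legendre transform for Bernoulli:
A*(mu) = mu*log(mu) + (1-mu)*log(1-mu).
mu = 0.18, 1-mu = 0.82.
mu*log(mu) = 0.18*log(0.18) = -0.308664.
(1-mu)*log(1-mu) = 0.82*log(0.82) = -0.16273.
A* = -0.308664 + -0.16273 = -0.4714

-0.4714


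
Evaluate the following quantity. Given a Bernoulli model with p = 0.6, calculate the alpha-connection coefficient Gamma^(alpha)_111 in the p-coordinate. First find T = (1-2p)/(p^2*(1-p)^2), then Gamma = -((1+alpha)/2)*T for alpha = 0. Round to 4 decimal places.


Skewness (Amari-Chentsov) tensor: T = (1-2p)/(p^2*(1-p)^2).
p = 0.6, 1-2p = -0.2, p^2 = 0.36, (1-p)^2 = 0.16.
T = -0.2/(0.36 * 0.16) = -3.472222.
In the p-coordinate, Gamma^(alpha) = Gamma^(0) - (alpha/2)*T with Gamma^(0) = (1/2)*g'(p) = -T/2,
so Gamma^(alpha) = -((1+alpha)/2)*T.
alpha = 0, -(1+alpha)/2 = -0.5.
Gamma = -0.5 * -3.472222 = 1.7361

1.7361


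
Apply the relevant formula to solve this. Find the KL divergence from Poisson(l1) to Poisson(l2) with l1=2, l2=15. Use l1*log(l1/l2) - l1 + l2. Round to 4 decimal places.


KL divergence for Poisson:
KL = l1*log(l1/l2) - l1 + l2.
l1 = 2, l2 = 15.
log(2/15) = -2.014903.
l1*log(l1/l2) = 2 * -2.014903 = -4.029806.
KL = -4.029806 - 2 + 15 = 8.9702

8.9702


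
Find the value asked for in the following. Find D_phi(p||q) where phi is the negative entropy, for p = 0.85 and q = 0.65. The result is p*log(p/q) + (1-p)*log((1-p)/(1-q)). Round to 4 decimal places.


Bregman divergence with negative entropy generator:
D = p*log(p/q) + (1-p)*log((1-p)/(1-q)).
p = 0.85, q = 0.65.
p*log(p/q) = 0.85*log(0.85/0.65) = 0.228024.
(1-p)*log((1-p)/(1-q)) = 0.15*log(0.15/0.35) = -0.127095.
D = 0.228024 + -0.127095 = 0.1009

0.1009


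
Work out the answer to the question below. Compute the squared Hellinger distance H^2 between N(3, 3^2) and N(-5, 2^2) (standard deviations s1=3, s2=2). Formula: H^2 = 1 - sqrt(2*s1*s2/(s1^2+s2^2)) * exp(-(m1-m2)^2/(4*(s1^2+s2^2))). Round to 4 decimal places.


Squared Hellinger distance for Gaussians:
H^2 = 1 - sqrt(2*s1*s2/(s1^2+s2^2)) * exp(-(m1-m2)^2/(4*(s1^2+s2^2))).
s1^2 = 9, s2^2 = 4, s1^2+s2^2 = 13.
sqrt(2*3*2/(13)) = 0.960769.
(m1-m2)^2 = (8)^2 = 64.
exp(-64/(4*13)) = exp(-1.230769) = 0.292068.
H^2 = 1 - 0.960769*0.292068 = 0.7194

0.7194


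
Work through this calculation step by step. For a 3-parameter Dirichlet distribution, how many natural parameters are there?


Exponential family dimension calculation:
Dirichlet with 3 components has 3 natural parameters.

3


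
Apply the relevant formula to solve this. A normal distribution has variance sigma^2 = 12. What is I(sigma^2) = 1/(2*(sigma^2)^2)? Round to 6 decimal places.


Fisher information for variance: I(sigma^2) = 1/(2*sigma^4).
sigma^2 = 12, so sigma^4 = 144.
I = 1/(2*144) = 1/288 = 0.003472

0.003472


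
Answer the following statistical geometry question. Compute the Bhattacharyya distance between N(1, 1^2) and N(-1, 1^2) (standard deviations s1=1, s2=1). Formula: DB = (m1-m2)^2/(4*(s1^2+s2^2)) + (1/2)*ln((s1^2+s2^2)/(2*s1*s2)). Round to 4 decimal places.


Bhattacharyya distance between two Gaussians:
DB = (m1-m2)^2/(4*(s1^2+s2^2)) + (1/2)*ln((s1^2+s2^2)/(2*s1*s2)).
(m1-m2)^2 = (2)^2 = 4.
s1^2+s2^2 = 1 + 1 = 2.
term1 = 4/8 = 0.5.
term2 = 0.5*ln(2/2.0) = 0.0.
DB = 0.5 + 0.0 = 0.5000

0.5000


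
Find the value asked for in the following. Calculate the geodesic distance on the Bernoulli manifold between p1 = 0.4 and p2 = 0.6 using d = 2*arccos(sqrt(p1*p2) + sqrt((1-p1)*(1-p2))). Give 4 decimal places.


Geodesic distance on Bernoulli manifold:
d(p1,p2) = 2*arccos(sqrt(p1*p2) + sqrt((1-p1)*(1-p2))).
sqrt(p1*p2) = sqrt(0.4*0.6) = 0.489898.
sqrt((1-p1)*(1-p2)) = sqrt(0.6*0.4) = 0.489898.
arg = 0.489898 + 0.489898 = 0.979796.
d = 2*arccos(0.979796) = 0.4027

0.4027


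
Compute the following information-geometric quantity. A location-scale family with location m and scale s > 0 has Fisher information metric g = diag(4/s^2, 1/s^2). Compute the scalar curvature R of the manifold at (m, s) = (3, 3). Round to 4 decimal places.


The metric has the form g = (A dm^2 + B ds^2)/s^2 with A = 4, B = 1.
Substitute u = sqrt(A/B)*m: g = B*(du^2 + ds^2)/s^2, i.e. B times the
Poincare upper half-plane metric, which has constant Gaussian curvature -1.
Scaling a 2D metric by a constant c divides the Gaussian curvature by c,
so K = -1/B = -1/(1) = -1.0000 everywhere (the point (m, s) = (3, 3) is irrelevant:
the curvature is constant).
Scalar curvature in dimension 2: R = 2K = -2/(1) = -2.0000.

-2.0000


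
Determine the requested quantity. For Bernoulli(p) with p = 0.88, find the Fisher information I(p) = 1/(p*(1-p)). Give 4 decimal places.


For Bernoulli(p), Fisher information is I(p) = 1/(p*(1-p)).
p = 0.88, 1-p = 0.12.
p*(1-p) = 0.1056.
I(p) = 1/0.1056 = 9.4697

9.4697


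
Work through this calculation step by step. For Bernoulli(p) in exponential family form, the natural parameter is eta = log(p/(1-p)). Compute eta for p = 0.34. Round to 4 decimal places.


Natural parameter for Bernoulli: eta = log(p/(1-p)).
p = 0.34, 1-p = 0.66.
p/(1-p) = 0.515152.
eta = log(0.515152) = -0.6633

-0.6633


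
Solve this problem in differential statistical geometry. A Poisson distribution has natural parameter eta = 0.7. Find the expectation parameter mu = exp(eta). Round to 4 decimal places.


Expectation parameter for Poisson exponential family:
mu = exp(eta).
eta = 0.7.
mu = exp(0.7) = 2.0138

2.0138


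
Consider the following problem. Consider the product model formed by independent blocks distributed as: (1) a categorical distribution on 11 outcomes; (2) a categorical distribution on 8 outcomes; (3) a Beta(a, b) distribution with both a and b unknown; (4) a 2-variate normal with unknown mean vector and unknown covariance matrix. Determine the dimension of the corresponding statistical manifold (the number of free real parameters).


The dimension of a statistical manifold equals the number of free
(independent) real parameters of the model. For a product of independent
blocks the parameter counts add.
- categorical on 11 outcomes (probabilities sum to 1): 11-1 = 10.
- categorical on 8 outcomes (probabilities sum to 1): 8-1 = 7.
- Beta (a, b): 2.
- 2-variate normal: 2 (mean) + 2*3/2 = 3 (symmetric covariance) = 5.
Total = 10 + 7 + 2 + 5 = 24.
Dimension = 24

24


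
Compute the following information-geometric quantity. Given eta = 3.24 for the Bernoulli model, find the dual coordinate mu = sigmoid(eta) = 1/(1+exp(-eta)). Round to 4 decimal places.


Dual coordinate (expectation parameter) for Bernoulli:
mu = 1/(1+exp(-eta)).
eta = 3.24.
exp(-eta) = exp(-3.24) = 0.039164.
mu = 1/(1+0.039164) = 0.9623

0.9623


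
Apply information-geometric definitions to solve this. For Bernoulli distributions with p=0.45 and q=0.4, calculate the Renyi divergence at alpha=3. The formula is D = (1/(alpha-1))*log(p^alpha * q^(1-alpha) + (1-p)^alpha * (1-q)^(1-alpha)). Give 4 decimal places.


Renyi divergence of order alpha between Bernoulli distributions:
D = (1/(alpha-1))*log(p^alpha * q^(1-alpha) + (1-p)^alpha * (1-q)^(1-alpha)).
alpha = 3, p = 0.45, q = 0.4.
p^alpha * q^(1-alpha) = 0.45^3 * 0.4^-2 = 0.569531.
(1-p)^alpha * (1-q)^(1-alpha) = 0.55^3 * 0.6^-2 = 0.462153.
sum = 0.569531 + 0.462153 = 1.031684.
D = (1/2)*log(1.031684) = 0.0156

0.0156


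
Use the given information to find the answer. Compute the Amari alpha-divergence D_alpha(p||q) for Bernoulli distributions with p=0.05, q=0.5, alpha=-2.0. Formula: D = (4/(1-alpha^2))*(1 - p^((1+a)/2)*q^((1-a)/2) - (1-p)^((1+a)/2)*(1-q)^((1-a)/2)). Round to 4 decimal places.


Amari alpha-divergence:
D = (4/(1-alpha^2))*(1 - p^((1+a)/2)*q^((1-a)/2) - (1-p)^((1+a)/2)*(1-q)^((1-a)/2)).
alpha = -2.0, p = 0.05, q = 0.5.
e1 = (1+alpha)/2 = -0.5, e2 = (1-alpha)/2 = 1.5.
t1 = p^e1 * q^e2 = 0.05^-0.5 * 0.5^1.5 = 1.581139.
t2 = (1-p)^e1 * (1-q)^e2 = 0.95^-0.5 * 0.5^1.5 = 0.362738.
4/(1-alpha^2) = -1.333333.
D = -1.333333*(1 - 1.581139 - 0.362738) = 1.2585

1.2585


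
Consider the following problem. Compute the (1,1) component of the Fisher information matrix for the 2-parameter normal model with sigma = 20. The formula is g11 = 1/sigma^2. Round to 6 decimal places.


For the 2-parameter normal family, the Fisher metric has:
  g11 = 1/sigma^2, g22 = 2/sigma^2.
sigma = 20, sigma^2 = 400.
g11 = 0.002500

0.002500


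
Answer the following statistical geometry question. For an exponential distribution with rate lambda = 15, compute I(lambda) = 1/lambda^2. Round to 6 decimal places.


Fisher information for exponential: I(lambda) = 1/lambda^2.
lambda = 15, lambda^2 = 225.
I = 1/225 = 0.004444

0.004444


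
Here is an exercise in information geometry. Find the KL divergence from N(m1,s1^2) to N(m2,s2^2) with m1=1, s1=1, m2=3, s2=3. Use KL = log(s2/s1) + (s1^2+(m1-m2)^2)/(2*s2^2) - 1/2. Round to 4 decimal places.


KL divergence between normal distributions:
KL = log(s2/s1) + (s1^2 + (m1-m2)^2)/(2*s2^2) - 1/2.
log(3/1) = 1.098612.
(1^2 + (1-3)^2)/(2*3^2) = (1 + 4)/18 = 0.277778.
KL = 1.098612 + 0.277778 - 0.5 = 0.8764

0.8764


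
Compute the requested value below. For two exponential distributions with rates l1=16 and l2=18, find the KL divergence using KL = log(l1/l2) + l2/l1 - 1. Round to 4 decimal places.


KL divergence for exponential family:
KL = log(l1/l2) + l2/l1 - 1.
log(16/18) = -0.117783.
18/16 = 1.125.
KL = -0.117783 + 1.125 - 1 = 0.0072

0.0072


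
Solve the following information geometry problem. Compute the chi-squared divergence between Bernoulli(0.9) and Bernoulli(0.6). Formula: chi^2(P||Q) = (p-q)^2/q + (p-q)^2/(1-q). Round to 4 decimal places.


Chi-squared divergence between Bernoulli distributions:
chi^2 = (p-q)^2/q + (p-q)^2/(1-q).
p = 0.9, q = 0.6, p-q = 0.3.
(p-q)^2 = 0.09.
term1 = 0.09/0.6 = 0.15.
term2 = 0.09/0.4 = 0.225.
chi^2 = 0.15 + 0.225 = 0.3750

0.3750


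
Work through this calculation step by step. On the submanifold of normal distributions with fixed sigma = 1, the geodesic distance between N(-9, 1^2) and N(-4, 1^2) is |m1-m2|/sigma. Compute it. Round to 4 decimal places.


On the fixed-variance normal subfamily, geodesic distance = |m1-m2|/sigma.
|-9 - -4| = 5.
sigma = 1.
d = 5/1 = 5.0000

5.0000


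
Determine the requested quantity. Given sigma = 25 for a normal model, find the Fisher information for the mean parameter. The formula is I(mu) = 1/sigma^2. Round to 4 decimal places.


The Fisher information for the mean of a normal distribution is I(mu) = 1/sigma^2.
sigma = 25, so sigma^2 = 625.
I(mu) = 1/625 = 0.0016

0.0016


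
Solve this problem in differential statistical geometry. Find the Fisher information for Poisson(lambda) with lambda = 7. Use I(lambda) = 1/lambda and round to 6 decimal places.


Fisher information for Poisson: I(lambda) = 1/lambda.
lambda = 7.
I(lambda) = 1/7 = 0.142857

0.142857


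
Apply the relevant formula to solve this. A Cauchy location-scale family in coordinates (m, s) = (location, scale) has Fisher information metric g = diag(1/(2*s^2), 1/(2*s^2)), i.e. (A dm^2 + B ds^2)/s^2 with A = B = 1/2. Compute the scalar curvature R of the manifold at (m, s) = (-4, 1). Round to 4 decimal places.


The metric has the form g = (A dm^2 + B ds^2)/s^2 with A = 1/2, B = 1/2.
Substitute u = sqrt(A/B)*m: g = B*(du^2 + ds^2)/s^2, i.e. B times the
Poincare upper half-plane metric, which has constant Gaussian curvature -1.
Scaling a 2D metric by a constant c divides the Gaussian curvature by c,
so K = -1/B = -1/(1/2) = -2.0000 everywhere (the point (m, s) = (-4, 1) is irrelevant:
the curvature is constant).
Scalar curvature in dimension 2: R = 2K = -2/(1/2) = -4.0000.

-4.0000


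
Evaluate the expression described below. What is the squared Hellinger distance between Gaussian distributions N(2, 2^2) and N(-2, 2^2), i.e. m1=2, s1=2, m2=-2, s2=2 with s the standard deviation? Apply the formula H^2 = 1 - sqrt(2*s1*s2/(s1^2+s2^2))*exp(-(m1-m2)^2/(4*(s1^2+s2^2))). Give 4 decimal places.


Squared Hellinger distance for Gaussians:
H^2 = 1 - sqrt(2*s1*s2/(s1^2+s2^2)) * exp(-(m1-m2)^2/(4*(s1^2+s2^2))).
s1^2 = 4, s2^2 = 4, s1^2+s2^2 = 8.
sqrt(2*2*2/(8)) = 1.0.
(m1-m2)^2 = (4)^2 = 16.
exp(-16/(4*8)) = exp(-0.5) = 0.606531.
H^2 = 1 - 1.0*0.606531 = 0.3935

0.3935


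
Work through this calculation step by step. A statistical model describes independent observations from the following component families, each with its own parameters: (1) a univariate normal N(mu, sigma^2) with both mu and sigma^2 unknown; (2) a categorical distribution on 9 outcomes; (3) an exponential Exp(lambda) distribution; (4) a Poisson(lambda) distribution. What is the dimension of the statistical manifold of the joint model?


The dimension of a statistical manifold equals the number of free
(independent) real parameters of the model. For a product of independent
blocks the parameter counts add.
- normal (mu, sigma^2): 2.
- categorical on 9 outcomes (probabilities sum to 1): 9-1 = 8.
- exponential (lambda): 1.
- Poisson (lambda): 1.
Total = 2 + 8 + 1 + 1 = 12.
Dimension = 12

12


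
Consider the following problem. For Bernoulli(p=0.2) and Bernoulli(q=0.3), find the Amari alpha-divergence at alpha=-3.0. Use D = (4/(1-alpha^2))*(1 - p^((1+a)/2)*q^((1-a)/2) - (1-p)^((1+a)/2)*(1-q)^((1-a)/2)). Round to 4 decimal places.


Amari alpha-divergence:
D = (4/(1-alpha^2))*(1 - p^((1+a)/2)*q^((1-a)/2) - (1-p)^((1+a)/2)*(1-q)^((1-a)/2)).
alpha = -3.0, p = 0.2, q = 0.3.
e1 = (1+alpha)/2 = -1.0, e2 = (1-alpha)/2 = 2.0.
t1 = p^e1 * q^e2 = 0.2^-1.0 * 0.3^2.0 = 0.45.
t2 = (1-p)^e1 * (1-q)^e2 = 0.8^-1.0 * 0.7^2.0 = 0.6125.
4/(1-alpha^2) = -0.5.
D = -0.5*(1 - 0.45 - 0.6125) = 0.0312

0.0312


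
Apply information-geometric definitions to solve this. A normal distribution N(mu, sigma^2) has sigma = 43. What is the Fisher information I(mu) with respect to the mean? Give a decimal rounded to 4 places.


The Fisher information for the mean of a normal distribution is I(mu) = 1/sigma^2.
sigma = 43, so sigma^2 = 1849.
I(mu) = 1/1849 = 0.0005

0.0005


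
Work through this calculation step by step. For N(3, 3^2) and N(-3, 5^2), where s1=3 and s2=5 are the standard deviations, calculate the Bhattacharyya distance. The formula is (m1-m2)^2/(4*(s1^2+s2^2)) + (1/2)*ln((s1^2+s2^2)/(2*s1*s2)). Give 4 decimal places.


Bhattacharyya distance between two Gaussians:
DB = (m1-m2)^2/(4*(s1^2+s2^2)) + (1/2)*ln((s1^2+s2^2)/(2*s1*s2)).
(m1-m2)^2 = (6)^2 = 36.
s1^2+s2^2 = 9 + 25 = 34.
term1 = 36/136 = 0.264706.
term2 = 0.5*ln(34/30.0) = 0.062582.
DB = 0.264706 + 0.062582 = 0.3273

0.3273


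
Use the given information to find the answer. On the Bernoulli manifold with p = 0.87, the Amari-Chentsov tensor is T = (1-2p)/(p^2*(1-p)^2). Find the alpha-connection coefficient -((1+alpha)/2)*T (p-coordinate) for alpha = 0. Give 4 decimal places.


Skewness (Amari-Chentsov) tensor: T = (1-2p)/(p^2*(1-p)^2).
p = 0.87, 1-2p = -0.74, p^2 = 0.7569, (1-p)^2 = 0.0169.
T = -0.74/(0.7569 * 0.0169) = -57.850419.
In the p-coordinate, Gamma^(alpha) = Gamma^(0) - (alpha/2)*T with Gamma^(0) = (1/2)*g'(p) = -T/2,
so Gamma^(alpha) = -((1+alpha)/2)*T.
alpha = 0, -(1+alpha)/2 = -0.5.
Gamma = -0.5 * -57.850419 = 28.9252

28.9252


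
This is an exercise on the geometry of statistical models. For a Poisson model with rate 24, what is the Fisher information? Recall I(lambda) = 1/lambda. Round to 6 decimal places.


Fisher information for Poisson: I(lambda) = 1/lambda.
lambda = 24.
I(lambda) = 1/24 = 0.041667

0.041667


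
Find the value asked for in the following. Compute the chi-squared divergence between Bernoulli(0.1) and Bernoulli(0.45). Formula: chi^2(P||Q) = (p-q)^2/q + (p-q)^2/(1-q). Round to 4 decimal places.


Chi-squared divergence between Bernoulli distributions:
chi^2 = (p-q)^2/q + (p-q)^2/(1-q).
p = 0.1, q = 0.45, p-q = -0.35.
(p-q)^2 = 0.1225.
term1 = 0.1225/0.45 = 0.272222.
term2 = 0.1225/0.55 = 0.222727.
chi^2 = 0.272222 + 0.222727 = 0.4949

0.4949


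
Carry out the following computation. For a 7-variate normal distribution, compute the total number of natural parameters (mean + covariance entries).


Exponential family dimension calculation:
For 7-dim MVN: mean has 7 params, covariance has 7*8/2 = 28 unique entries.
Total dim = 7 + 28 = 35.

35


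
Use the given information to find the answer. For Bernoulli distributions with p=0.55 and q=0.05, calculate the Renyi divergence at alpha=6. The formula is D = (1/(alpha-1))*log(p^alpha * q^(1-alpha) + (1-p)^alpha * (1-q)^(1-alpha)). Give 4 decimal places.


Renyi divergence of order alpha between Bernoulli distributions:
D = (1/(alpha-1))*log(p^alpha * q^(1-alpha) + (1-p)^alpha * (1-q)^(1-alpha)).
alpha = 6, p = 0.55, q = 0.05.
p^alpha * q^(1-alpha) = 0.55^6 * 0.05^-5 = 88578.05.
(1-p)^alpha * (1-q)^(1-alpha) = 0.45^6 * 0.95^-5 = 0.010731.
sum = 88578.05 + 0.010731 = 88578.060731.
D = (1/5)*log(88578.060731) = 2.2783

2.2783


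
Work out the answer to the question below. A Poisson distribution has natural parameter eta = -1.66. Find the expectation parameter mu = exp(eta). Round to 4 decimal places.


Expectation parameter for Poisson exponential family:
mu = exp(eta).
eta = -1.66.
mu = exp(-1.66) = 0.1901

0.1901


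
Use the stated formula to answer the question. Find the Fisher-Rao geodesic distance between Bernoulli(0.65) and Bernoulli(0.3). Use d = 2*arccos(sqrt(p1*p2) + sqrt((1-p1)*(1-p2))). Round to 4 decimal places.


Geodesic distance on Bernoulli manifold:
d(p1,p2) = 2*arccos(sqrt(p1*p2) + sqrt((1-p1)*(1-p2))).
sqrt(p1*p2) = sqrt(0.65*0.3) = 0.441588.
sqrt((1-p1)*(1-p2)) = sqrt(0.35*0.7) = 0.494975.
arg = 0.441588 + 0.494975 = 0.936563.
d = 2*arccos(0.936563) = 0.7162

0.7162


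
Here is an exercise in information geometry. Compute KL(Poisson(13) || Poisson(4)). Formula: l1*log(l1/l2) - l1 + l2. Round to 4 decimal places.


KL divergence for Poisson:
KL = l1*log(l1/l2) - l1 + l2.
l1 = 13, l2 = 4.
log(13/4) = 1.178655.
l1*log(l1/l2) = 13 * 1.178655 = 15.322515.
KL = 15.322515 - 13 + 4 = 6.3225

6.3225


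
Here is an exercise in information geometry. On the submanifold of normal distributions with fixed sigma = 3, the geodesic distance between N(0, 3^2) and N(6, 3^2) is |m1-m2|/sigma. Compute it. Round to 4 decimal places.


On the fixed-variance normal subfamily, geodesic distance = |m1-m2|/sigma.
|0 - 6| = 6.
sigma = 3.
d = 6/3 = 2.0000

2.0000


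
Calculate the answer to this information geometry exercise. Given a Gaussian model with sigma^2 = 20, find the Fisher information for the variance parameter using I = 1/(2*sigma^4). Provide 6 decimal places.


Fisher information for variance: I(sigma^2) = 1/(2*sigma^4).
sigma^2 = 20, so sigma^4 = 400.
I = 1/(2*400) = 1/800 = 0.001250

0.001250


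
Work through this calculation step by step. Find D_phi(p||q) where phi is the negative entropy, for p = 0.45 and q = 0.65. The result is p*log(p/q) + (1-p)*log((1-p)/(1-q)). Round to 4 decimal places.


Bregman divergence with negative entropy generator:
D = p*log(p/q) + (1-p)*log((1-p)/(1-q)).
p = 0.45, q = 0.65.
p*log(p/q) = 0.45*log(0.45/0.65) = -0.165476.
(1-p)*log((1-p)/(1-q)) = 0.55*log(0.55/0.35) = 0.248592.
D = -0.165476 + 0.248592 = 0.0831

0.0831


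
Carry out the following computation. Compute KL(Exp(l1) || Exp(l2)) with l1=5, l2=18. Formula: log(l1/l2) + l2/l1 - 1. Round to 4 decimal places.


KL divergence for exponential family:
KL = log(l1/l2) + l2/l1 - 1.
log(5/18) = -1.280934.
18/5 = 3.6.
KL = -1.280934 + 3.6 - 1 = 1.3191

1.3191


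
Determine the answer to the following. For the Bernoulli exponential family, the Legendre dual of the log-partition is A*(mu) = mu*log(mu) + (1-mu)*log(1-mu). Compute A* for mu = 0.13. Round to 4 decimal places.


Legendre transform for Bernoulli:
A*(mu) = mu*log(mu) + (1-mu)*log(1-mu).
mu = 0.13, 1-mu = 0.87.
mu*log(mu) = 0.13*log(0.13) = -0.265229.
(1-mu)*log(1-mu) = 0.87*log(0.87) = -0.121158.
A* = -0.265229 + -0.121158 = -0.3864

-0.3864


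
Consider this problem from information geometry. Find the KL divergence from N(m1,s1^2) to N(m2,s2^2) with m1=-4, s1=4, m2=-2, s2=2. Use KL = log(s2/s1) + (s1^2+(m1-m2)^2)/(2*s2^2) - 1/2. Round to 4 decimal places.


KL divergence between normal distributions:
KL = log(s2/s1) + (s1^2 + (m1-m2)^2)/(2*s2^2) - 1/2.
log(2/4) = -0.693147.
(4^2 + (-4--2)^2)/(2*2^2) = (16 + 4)/8 = 2.5.
KL = -0.693147 + 2.5 - 0.5 = 1.3069

1.3069


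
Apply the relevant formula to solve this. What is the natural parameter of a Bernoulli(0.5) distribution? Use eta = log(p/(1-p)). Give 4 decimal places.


Natural parameter for Bernoulli: eta = log(p/(1-p)).
p = 0.5, 1-p = 0.5.
p/(1-p) = 1.0.
eta = log(1.0) = 0.0000

0.0000


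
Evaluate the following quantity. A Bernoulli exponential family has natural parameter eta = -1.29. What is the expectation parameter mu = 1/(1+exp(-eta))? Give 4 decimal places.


Dual coordinate (expectation parameter) for Bernoulli:
mu = 1/(1+exp(-eta)).
eta = -1.29.
exp(-eta) = exp(1.29) = 3.632787.
mu = 1/(1+3.632787) = 0.2159

0.2159


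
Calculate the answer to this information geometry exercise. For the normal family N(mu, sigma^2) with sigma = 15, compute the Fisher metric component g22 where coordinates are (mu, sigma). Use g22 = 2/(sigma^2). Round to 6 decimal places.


For the 2-parameter normal family, the Fisher metric has:
  g11 = 1/sigma^2, g22 = 2/sigma^2.
sigma = 15, sigma^2 = 225.
g22 = 0.008889

0.008889


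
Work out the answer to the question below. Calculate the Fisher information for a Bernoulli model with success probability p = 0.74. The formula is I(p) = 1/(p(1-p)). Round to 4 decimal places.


For Bernoulli(p), Fisher information is I(p) = 1/(p*(1-p)).
p = 0.74, 1-p = 0.26.
p*(1-p) = 0.1924.
I(p) = 1/0.1924 = 5.1975

5.1975


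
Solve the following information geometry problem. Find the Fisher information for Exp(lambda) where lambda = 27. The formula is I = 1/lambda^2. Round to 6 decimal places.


Fisher information for exponential: I(lambda) = 1/lambda^2.
lambda = 27, lambda^2 = 729.
I = 1/729 = 0.001372

0.001372


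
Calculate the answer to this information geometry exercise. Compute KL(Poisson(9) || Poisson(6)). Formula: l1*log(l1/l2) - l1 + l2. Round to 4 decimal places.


KL divergence for Poisson:
KL = l1*log(l1/l2) - l1 + l2.
l1 = 9, l2 = 6.
log(9/6) = 0.405465.
l1*log(l1/l2) = 9 * 0.405465 = 3.649186.
KL = 3.649186 - 9 + 6 = 0.6492

0.6492


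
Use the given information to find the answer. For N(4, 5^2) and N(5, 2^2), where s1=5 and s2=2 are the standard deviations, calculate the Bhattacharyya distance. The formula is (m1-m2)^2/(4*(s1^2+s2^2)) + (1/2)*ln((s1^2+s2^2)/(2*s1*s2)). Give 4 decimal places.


Bhattacharyya distance between two Gaussians:
DB = (m1-m2)^2/(4*(s1^2+s2^2)) + (1/2)*ln((s1^2+s2^2)/(2*s1*s2)).
(m1-m2)^2 = (-1)^2 = 1.
s1^2+s2^2 = 25 + 4 = 29.
term1 = 1/116 = 0.008621.
term2 = 0.5*ln(29/20.0) = 0.185782.
DB = 0.008621 + 0.185782 = 0.1944

0.1944
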